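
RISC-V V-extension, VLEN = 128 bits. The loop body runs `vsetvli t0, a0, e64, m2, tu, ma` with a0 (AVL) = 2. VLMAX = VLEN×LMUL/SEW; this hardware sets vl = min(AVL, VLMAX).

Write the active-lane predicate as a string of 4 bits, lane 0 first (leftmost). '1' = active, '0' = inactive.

predicate = 1100

VLMAX = (128 × 2) / 64 = 4 lanes
vl = min(AVL, VLMAX) = min(2, 4) = 2
bits (lane 0 leftmost): 1100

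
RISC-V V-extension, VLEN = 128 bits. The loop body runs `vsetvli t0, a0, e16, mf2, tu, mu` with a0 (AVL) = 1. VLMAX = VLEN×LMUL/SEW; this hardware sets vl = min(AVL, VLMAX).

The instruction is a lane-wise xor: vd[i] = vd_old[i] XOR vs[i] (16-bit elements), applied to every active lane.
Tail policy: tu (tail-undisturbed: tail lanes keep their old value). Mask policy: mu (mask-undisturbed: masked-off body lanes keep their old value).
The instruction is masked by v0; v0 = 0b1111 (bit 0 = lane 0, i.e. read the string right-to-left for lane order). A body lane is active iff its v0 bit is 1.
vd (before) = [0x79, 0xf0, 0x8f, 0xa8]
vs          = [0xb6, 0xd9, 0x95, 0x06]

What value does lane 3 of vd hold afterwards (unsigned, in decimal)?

vd[3] = 168

VLMAX = (128 × 1/2) / 16 = 4 lanes
vl = min(AVL, VLMAX) = min(1, 4) = 1
  i=0: xor(0x79,0xb6) → 207
  i=1: tail/keep → 240
  i=2: tail/keep → 143
  i=3: tail/keep → 168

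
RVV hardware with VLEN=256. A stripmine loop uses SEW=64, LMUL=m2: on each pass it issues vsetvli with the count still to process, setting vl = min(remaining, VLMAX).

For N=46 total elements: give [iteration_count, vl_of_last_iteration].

[iterations, last_vl] = [6, 6]

VLMAX = VLEN×LMUL/SEW = 256×2/64 = 8
iterations = ceil(46/8) = 6; final-pass vl = 6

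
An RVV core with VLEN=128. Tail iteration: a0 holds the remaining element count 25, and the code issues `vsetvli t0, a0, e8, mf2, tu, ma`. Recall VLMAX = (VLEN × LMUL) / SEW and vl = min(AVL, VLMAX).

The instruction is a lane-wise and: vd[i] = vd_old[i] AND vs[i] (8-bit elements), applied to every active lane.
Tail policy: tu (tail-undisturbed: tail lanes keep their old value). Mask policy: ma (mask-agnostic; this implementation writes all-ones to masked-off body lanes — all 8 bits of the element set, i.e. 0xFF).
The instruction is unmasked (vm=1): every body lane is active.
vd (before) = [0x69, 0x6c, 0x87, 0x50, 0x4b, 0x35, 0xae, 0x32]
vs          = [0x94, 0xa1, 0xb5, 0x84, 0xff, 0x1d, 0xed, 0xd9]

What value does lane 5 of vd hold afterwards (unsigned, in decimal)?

VLMAX = VLEN×LMUL/SEW = 128×1/2/8 = 8
vl = min(AVL, VLMAX) = min(25, 8) = 8
  i=0: and(0x69,0x94) → 0
  i=1: and(0x6c,0xa1) → 32
  i=2: and(0x87,0xb5) → 133
  i=3: and(0x50,0x84) → 0
  i=4: and(0x4b,0xff) → 75
  i=5: and(0x35,0x1d) → 21
  i=6: and(0xae,0xed) → 172
  i=7: and(0x32,0xd9) → 16

vd[5] = 21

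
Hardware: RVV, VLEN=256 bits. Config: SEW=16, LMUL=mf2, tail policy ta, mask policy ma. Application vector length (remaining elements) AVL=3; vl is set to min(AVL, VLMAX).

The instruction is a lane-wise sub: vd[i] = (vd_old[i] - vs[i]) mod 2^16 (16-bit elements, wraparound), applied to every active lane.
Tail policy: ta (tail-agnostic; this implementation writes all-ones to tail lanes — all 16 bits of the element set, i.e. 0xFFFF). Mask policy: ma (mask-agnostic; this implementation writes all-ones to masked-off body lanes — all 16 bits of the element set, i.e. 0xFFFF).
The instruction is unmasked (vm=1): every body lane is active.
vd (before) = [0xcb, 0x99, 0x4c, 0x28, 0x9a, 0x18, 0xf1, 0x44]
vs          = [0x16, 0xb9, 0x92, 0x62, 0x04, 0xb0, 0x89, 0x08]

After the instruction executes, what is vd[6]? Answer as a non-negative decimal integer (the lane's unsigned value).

VLMAX = VLEN×LMUL/SEW = 256×1/2/16 = 8
AVL=3 ≤ VLMAX=8, so vl = 3
  i=0: sub(0xcb,0x16) → 181
  i=1: sub(0x99,0xb9) → 65504
  i=2: sub(0x4c,0x92) → 65466
  i=3: tail/ones → 65535
  i=4: tail/ones → 65535
  i=5: tail/ones → 65535
  i=6: tail/ones → 65535
  i=7: tail/ones → 65535

vd[6] = 65535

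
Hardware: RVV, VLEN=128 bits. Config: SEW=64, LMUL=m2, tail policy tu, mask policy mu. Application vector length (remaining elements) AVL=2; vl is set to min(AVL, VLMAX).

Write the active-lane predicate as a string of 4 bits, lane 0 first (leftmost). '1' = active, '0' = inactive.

predicate = 1100

VLMAX = VLEN×LMUL/SEW = 128×2/64 = 4
vl ← min(2, 4) = 2
bits (lane 0 leftmost): 1100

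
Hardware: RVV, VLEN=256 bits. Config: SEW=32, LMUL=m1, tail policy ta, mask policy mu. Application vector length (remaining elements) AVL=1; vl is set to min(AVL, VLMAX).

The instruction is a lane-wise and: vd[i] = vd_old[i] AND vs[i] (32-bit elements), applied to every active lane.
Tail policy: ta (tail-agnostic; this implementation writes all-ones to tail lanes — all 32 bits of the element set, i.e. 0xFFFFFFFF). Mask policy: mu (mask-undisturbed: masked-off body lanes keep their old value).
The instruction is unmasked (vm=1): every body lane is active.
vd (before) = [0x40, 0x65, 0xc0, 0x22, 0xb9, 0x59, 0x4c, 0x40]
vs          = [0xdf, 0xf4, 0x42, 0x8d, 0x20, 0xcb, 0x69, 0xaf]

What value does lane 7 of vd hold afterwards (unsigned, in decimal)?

VLMAX = (256 × 1) / 32 = 8 lanes
vl ← min(1, 8) = 1
vd[0] and(0x40,0xdf) -> 0x40
vd[1] tail/ones -> 0xffffffff
vd[2] tail/ones -> 0xffffffff
vd[3] tail/ones -> 0xffffffff
vd[4] tail/ones -> 0xffffffff
vd[5] tail/ones -> 0xffffffff
vd[6] tail/ones -> 0xffffffff
vd[7] tail/ones -> 0xffffffff

vd[7] = 4294967295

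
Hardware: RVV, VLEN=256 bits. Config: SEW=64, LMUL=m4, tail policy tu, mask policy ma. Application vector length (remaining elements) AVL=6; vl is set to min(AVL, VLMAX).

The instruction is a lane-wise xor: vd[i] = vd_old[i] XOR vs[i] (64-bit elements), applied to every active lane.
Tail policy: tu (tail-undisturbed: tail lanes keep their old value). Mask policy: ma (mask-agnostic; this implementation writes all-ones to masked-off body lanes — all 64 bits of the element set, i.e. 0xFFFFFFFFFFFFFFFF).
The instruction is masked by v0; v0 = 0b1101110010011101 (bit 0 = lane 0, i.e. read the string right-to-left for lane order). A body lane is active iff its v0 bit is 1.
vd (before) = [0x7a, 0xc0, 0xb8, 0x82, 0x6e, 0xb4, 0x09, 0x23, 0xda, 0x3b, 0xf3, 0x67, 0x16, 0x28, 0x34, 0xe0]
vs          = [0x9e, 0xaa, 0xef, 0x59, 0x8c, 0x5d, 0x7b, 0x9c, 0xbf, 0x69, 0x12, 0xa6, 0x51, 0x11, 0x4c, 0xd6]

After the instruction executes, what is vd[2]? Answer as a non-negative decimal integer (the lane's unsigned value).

VLMAX = VLEN×LMUL/SEW = 256×4/64 = 16
vl ← min(6, 16) = 6
  i=0: xor(0x7a,0x9e) → 228
  i=1: mask-off/ones → 18446744073709551615
  i=2: xor(0xb8,0xef) → 87
  i=3: xor(0x82,0x59) → 219
  i=4: xor(0x6e,0x8c) → 226
  i=5: mask-off/ones → 18446744073709551615
  i=6: tail/keep → 9
  i=7: tail/keep → 35
  i=8: tail/keep → 218
  i=9: tail/keep → 59
  i=10: tail/keep → 243
  i=11: tail/keep → 103
  i=12: tail/keep → 22
  i=13: tail/keep → 40
  i=14: tail/keep → 52
  i=15: tail/keep → 224

vd[2] = 87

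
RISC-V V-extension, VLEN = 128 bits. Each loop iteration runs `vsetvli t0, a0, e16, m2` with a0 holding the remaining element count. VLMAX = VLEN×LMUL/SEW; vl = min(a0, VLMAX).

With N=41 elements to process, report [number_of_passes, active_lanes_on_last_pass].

[iterations, last_vl] = [3, 9]

lanes per group: 128·2/16 = 16
41 elements at 16/iter → 3 passes, remainder 9 on the last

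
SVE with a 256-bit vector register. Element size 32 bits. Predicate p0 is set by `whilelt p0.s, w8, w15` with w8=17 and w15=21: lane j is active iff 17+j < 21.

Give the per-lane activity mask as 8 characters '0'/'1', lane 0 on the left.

predicate = 11110000

256-bit reg / 32-bit elem → 8 lanes
active while 17+j < 21, i.e. j ∈ [0,4) capped at 8 ⇒ 4
bits (lane 0 leftmost): 11110000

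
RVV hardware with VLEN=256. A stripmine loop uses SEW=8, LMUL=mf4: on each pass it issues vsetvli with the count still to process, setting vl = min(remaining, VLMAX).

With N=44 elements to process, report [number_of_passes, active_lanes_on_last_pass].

VLMAX = (256 × 1/4) / 8 = 8 lanes
N=44: ⌈44/8⌉ = 6 iters; last vl = 44 − 5×8 = 4

[iterations, last_vl] = [6, 4]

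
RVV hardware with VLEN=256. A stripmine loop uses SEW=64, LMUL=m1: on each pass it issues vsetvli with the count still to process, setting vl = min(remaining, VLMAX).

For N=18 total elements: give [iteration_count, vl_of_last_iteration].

VLMAX = VLEN×LMUL/SEW = 256×1/64 = 4
iterations = ceil(18/4) = 5; final-pass vl = 2

[iterations, last_vl] = [5, 2]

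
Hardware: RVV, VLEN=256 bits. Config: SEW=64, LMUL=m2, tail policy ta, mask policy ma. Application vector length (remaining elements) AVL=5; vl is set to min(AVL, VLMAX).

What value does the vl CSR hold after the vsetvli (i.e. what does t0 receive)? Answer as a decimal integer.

vl = 5

VLMAX = VLEN×LMUL/SEW = 256×2/64 = 8
AVL=5 ≤ VLMAX=8, so vl = 5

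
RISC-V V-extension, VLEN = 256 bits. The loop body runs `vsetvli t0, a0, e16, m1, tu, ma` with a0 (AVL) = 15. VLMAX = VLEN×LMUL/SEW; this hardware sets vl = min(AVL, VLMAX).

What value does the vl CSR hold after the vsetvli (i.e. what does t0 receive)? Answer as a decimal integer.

vl = 15

VLMAX = VLEN×LMUL/SEW = 256×1/16 = 16
vl ← min(15, 16) = 15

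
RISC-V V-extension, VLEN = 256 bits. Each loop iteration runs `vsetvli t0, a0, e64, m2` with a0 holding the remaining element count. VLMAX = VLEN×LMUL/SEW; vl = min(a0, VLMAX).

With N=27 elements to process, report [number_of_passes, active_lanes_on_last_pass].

lanes per group: 256·2/64 = 8
N=27: ⌈27/8⌉ = 4 iters; last vl = 27 − 3×8 = 3

[iterations, last_vl] = [4, 3]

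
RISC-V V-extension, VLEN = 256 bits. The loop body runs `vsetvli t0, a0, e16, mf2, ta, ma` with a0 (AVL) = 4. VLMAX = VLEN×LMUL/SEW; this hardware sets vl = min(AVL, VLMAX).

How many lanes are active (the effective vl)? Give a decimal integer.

VLMAX = (256 × 1/2) / 16 = 8 lanes
AVL=4 ≤ VLMAX=8, so vl = 4

vl = 4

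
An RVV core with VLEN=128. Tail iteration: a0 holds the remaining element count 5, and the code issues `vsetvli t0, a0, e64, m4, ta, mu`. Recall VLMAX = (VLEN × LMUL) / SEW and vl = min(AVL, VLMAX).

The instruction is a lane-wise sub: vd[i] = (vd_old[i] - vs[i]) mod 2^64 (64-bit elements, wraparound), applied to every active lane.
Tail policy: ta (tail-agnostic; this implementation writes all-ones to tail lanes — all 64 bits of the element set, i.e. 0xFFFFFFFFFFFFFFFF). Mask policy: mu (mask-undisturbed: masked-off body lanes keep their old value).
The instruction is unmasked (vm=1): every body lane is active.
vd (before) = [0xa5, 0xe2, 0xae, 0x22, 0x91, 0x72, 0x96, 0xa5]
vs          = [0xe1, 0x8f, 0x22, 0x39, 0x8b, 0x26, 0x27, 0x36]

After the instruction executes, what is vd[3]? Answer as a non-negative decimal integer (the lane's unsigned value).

vd[3] = 18446744073709551593

VLMAX = (128 × 4) / 64 = 8 lanes
vl ← min(5, 8) = 5
[0] sub(0xa5,0xe1) = 0xffffffffffffffc4
[1] sub(0xe2,0x8f) = 0x53
[2] sub(0xae,0x22) = 0x8c
[3] sub(0x22,0x39) = 0xffffffffffffffe9
[4] sub(0x91,0x8b) = 0x06
[5] tail/ones = 0xffffffffffffffff
[6] tail/ones = 0xffffffffffffffff
[7] tail/ones = 0xffffffffffffffff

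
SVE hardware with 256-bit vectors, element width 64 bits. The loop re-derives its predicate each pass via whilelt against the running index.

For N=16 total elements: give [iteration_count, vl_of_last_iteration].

lane count: 256 div 64 = 4
iterations = ceil(16/4) = 4; final-pass vl = 4

[iterations, last_vl] = [4, 4]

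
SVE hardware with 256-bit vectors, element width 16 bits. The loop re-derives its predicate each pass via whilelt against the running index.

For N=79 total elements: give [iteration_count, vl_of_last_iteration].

lane count: 256 div 16 = 16
79 elements at 16/iter → 5 passes, remainder 15 on the last

[iterations, last_vl] = [5, 15]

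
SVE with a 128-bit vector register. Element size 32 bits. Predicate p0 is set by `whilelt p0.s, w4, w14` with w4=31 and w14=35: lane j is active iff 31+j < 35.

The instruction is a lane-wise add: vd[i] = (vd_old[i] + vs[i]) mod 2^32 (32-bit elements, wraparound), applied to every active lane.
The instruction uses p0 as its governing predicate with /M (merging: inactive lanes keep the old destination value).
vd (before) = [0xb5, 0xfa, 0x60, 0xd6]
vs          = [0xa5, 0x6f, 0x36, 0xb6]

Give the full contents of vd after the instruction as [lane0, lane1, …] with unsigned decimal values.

vd = [346, 361, 150, 396]

register lanes = 128/32 = 4
whilelt: lane j active iff 31+j < 35 → j < 4 → 4 active
  i=0: add(0xb5,0xa5) → 346
  i=1: add(0xfa,0x6f) → 361
  i=2: add(0x60,0x36) → 150
  i=3: add(0xd6,0xb6) → 396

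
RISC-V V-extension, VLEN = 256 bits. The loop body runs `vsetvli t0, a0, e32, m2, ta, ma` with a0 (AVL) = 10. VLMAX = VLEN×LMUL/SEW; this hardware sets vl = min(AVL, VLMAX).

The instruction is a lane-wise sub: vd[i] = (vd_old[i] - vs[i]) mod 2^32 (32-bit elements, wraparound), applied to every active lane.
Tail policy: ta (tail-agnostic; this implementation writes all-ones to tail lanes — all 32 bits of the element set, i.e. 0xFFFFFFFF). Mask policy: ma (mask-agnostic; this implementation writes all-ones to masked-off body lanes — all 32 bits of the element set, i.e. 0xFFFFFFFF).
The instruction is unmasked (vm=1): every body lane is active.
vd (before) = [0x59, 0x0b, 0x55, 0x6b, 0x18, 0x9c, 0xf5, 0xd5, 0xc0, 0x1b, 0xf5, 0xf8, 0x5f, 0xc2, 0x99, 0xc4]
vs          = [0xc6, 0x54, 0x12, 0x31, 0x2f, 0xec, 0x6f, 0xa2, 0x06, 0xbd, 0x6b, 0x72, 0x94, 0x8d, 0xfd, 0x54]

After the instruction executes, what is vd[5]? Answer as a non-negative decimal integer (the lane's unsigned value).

vd[5] = 4294967216

VLMAX = VLEN×LMUL/SEW = 256×2/32 = 16
vl = min(AVL, VLMAX) = min(10, 16) = 10
lane  0: sub(0x59,0xc6) ⇒ 0xffffff93
lane  1: sub(0x0b,0x54) ⇒ 0xffffffb7
lane  2: sub(0x55,0x12) ⇒ 0x43
lane  3: sub(0x6b,0x31) ⇒ 0x3a
lane  4: sub(0x18,0x2f) ⇒ 0xffffffe9
lane  5: sub(0x9c,0xec) ⇒ 0xffffffb0
lane  6: sub(0xf5,0x6f) ⇒ 0x86
lane  7: sub(0xd5,0xa2) ⇒ 0x33
lane  8: sub(0xc0,0x06) ⇒ 0xba
lane  9: sub(0x1b,0xbd) ⇒ 0xffffff5e
lane 10: tail/ones ⇒ 0xffffffff
lane 11: tail/ones ⇒ 0xffffffff
lane 12: tail/ones ⇒ 0xffffffff
lane 13: tail/ones ⇒ 0xffffffff
lane 14: tail/ones ⇒ 0xffffffff
lane 15: tail/ones ⇒ 0xffffffff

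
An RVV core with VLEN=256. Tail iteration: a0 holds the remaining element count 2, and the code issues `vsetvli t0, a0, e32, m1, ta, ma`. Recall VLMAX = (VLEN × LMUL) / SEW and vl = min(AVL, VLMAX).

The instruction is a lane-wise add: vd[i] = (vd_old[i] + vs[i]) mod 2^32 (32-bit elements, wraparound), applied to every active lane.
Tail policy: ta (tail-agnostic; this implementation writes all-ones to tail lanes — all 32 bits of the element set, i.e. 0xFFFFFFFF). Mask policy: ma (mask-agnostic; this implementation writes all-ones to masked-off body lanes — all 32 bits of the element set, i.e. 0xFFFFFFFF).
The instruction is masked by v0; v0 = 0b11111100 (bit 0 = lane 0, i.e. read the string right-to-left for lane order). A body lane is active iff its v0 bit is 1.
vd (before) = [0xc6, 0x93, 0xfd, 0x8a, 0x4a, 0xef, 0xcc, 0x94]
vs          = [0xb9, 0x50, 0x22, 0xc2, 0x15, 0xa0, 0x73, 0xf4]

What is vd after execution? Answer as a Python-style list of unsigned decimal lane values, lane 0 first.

vd = [4294967295, 4294967295, 4294967295, 4294967295, 4294967295, 4294967295, 4294967295, 4294967295]

VLMAX = VLEN×LMUL/SEW = 256×1/32 = 8
AVL=2 ≤ VLMAX=8, so vl = 2
  i=0: mask-off/ones → 4294967295
  i=1: mask-off/ones → 4294967295
  i=2: tail/ones → 4294967295
  i=3: tail/ones → 4294967295
  i=4: tail/ones → 4294967295
  i=5: tail/ones → 4294967295
  i=6: tail/ones → 4294967295
  i=7: tail/ones → 4294967295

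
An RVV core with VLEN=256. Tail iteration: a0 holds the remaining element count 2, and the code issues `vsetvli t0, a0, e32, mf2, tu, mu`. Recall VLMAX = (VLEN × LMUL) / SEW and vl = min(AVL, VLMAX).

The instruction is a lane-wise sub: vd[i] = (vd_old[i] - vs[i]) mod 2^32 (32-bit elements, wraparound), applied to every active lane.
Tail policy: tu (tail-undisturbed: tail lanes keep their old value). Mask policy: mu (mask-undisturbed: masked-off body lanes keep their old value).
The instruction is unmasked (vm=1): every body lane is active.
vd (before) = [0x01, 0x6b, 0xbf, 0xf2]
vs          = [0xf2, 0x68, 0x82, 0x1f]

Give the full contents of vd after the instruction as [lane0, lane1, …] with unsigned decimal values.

vd = [4294967055, 3, 191, 242]

VLMAX = VLEN×LMUL/SEW = 256×1/2/32 = 4
vl = min(AVL, VLMAX) = min(2, 4) = 2
[0] sub(0x01,0xf2) = 0xffffff0f
[1] sub(0x6b,0x68) = 0x03
[2] tail/keep = 0xbf
[3] tail/keep = 0xf2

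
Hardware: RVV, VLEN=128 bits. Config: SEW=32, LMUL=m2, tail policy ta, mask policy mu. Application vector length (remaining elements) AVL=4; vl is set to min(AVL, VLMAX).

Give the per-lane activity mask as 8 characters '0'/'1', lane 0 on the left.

lanes per group: 128·2/32 = 8
vl ← min(4, 8) = 4
bits (lane 0 leftmost): 11110000

predicate = 11110000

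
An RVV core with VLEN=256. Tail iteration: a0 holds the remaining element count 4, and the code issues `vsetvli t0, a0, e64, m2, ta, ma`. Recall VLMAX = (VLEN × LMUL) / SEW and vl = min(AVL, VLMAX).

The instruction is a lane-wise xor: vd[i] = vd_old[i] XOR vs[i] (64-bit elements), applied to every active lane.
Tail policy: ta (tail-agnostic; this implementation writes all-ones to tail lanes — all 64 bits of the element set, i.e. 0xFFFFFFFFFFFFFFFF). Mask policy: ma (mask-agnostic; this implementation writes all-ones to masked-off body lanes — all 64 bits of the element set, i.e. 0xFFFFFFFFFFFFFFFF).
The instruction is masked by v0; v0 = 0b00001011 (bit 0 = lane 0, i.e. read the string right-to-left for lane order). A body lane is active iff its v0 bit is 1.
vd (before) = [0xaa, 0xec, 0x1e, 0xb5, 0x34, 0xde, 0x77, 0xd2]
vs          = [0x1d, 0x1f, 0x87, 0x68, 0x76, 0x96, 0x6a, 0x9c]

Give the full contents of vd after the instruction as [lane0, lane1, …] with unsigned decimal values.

vd = [183, 243, 18446744073709551615, 221, 18446744073709551615, 18446744073709551615, 18446744073709551615, 18446744073709551615]

VLMAX = (256 × 2) / 64 = 8 lanes
vl ← min(4, 8) = 4
lane  0: xor(0xaa,0x1d) ⇒ 0xb7
lane  1: xor(0xec,0x1f) ⇒ 0xf3
lane  2: mask-off/ones ⇒ 0xffffffffffffffff
lane  3: xor(0xb5,0x68) ⇒ 0xdd
lane  4: tail/ones ⇒ 0xffffffffffffffff
lane  5: tail/ones ⇒ 0xffffffffffffffff
lane  6: tail/ones ⇒ 0xffffffffffffffff
lane  7: tail/ones ⇒ 0xffffffffffffffff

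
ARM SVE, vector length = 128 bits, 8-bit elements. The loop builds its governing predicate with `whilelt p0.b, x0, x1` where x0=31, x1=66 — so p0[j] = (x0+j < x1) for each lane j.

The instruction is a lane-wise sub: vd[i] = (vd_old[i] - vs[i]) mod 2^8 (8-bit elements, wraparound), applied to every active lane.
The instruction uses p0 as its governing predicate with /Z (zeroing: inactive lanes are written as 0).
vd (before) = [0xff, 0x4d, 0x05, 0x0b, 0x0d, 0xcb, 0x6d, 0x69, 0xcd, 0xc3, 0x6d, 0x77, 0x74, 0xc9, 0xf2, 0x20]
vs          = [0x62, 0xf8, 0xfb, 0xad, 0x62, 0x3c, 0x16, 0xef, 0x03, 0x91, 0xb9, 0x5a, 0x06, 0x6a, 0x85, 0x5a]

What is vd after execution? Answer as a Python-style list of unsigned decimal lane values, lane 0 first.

128-bit reg / 8-bit elem → 16 lanes
active while 31+j < 66, i.e. j ∈ [0,35) capped at 16 ⇒ 16
lane  0: sub(0xff,0x62) ⇒ 0x9d
lane  1: sub(0x4d,0xf8) ⇒ 0x55
lane  2: sub(0x05,0xfb) ⇒ 0x0a
lane  3: sub(0x0b,0xad) ⇒ 0x5e
lane  4: sub(0x0d,0x62) ⇒ 0xab
lane  5: sub(0xcb,0x3c) ⇒ 0x8f
lane  6: sub(0x6d,0x16) ⇒ 0x57
lane  7: sub(0x69,0xef) ⇒ 0x7a
lane  8: sub(0xcd,0x03) ⇒ 0xca
lane  9: sub(0xc3,0x91) ⇒ 0x32
lane 10: sub(0x6d,0xb9) ⇒ 0xb4
lane 11: sub(0x77,0x5a) ⇒ 0x1d
lane 12: sub(0x74,0x06) ⇒ 0x6e
lane 13: sub(0xc9,0x6a) ⇒ 0x5f
lane 14: sub(0xf2,0x85) ⇒ 0x6d
lane 15: sub(0x20,0x5a) ⇒ 0xc6

vd = [157, 85, 10, 94, 171, 143, 87, 122, 202, 50, 180, 29, 110, 95, 109, 198]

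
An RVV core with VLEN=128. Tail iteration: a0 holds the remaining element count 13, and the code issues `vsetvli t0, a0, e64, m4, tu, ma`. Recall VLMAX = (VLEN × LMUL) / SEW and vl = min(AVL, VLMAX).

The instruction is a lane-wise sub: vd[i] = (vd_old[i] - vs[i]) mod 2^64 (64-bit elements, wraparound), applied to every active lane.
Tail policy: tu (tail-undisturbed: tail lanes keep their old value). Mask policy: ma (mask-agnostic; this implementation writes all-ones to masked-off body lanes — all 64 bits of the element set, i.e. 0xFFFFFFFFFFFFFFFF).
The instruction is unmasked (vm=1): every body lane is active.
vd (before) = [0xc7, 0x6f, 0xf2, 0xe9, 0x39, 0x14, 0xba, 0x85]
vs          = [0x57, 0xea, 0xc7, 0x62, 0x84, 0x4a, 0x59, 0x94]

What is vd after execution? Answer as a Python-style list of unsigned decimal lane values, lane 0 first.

vd = [112, 18446744073709551493, 43, 135, 18446744073709551541, 18446744073709551562, 97, 18446744073709551601]

lanes per group: 128·4/64 = 8
vl = min(AVL, VLMAX) = min(13, 8) = 8
[0] sub(0xc7,0x57) = 0x70
[1] sub(0x6f,0xea) = 0xffffffffffffff85
[2] sub(0xf2,0xc7) = 0x2b
[3] sub(0xe9,0x62) = 0x87
[4] sub(0x39,0x84) = 0xffffffffffffffb5
[5] sub(0x14,0x4a) = 0xffffffffffffffca
[6] sub(0xba,0x59) = 0x61
[7] sub(0x85,0x94) = 0xfffffffffffffff1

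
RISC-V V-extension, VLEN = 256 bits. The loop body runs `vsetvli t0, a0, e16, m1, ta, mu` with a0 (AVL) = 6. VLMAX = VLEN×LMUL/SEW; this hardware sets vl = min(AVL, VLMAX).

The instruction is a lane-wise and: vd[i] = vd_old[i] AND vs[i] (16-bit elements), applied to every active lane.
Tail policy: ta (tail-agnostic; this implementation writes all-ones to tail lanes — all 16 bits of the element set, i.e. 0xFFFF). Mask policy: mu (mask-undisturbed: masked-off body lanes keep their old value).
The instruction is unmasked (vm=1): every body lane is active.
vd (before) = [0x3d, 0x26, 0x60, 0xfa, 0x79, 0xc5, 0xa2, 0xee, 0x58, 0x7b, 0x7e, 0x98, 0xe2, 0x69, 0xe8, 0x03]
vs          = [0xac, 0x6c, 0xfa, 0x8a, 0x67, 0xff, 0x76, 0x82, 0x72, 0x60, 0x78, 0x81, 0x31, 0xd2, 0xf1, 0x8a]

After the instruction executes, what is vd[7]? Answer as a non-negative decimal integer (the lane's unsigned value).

VLMAX = (256 × 1) / 16 = 16 lanes
vl ← min(6, 16) = 6
lane  0: and(0x3d,0xac) ⇒ 0x2c
lane  1: and(0x26,0x6c) ⇒ 0x24
lane  2: and(0x60,0xfa) ⇒ 0x60
lane  3: and(0xfa,0x8a) ⇒ 0x8a
lane  4: and(0x79,0x67) ⇒ 0x61
lane  5: and(0xc5,0xff) ⇒ 0xc5
lane  6: tail/ones ⇒ 0xffff
lane  7: tail/ones ⇒ 0xffff
lane  8: tail/ones ⇒ 0xffff
lane  9: tail/ones ⇒ 0xffff
lane 10: tail/ones ⇒ 0xffff
lane 11: tail/ones ⇒ 0xffff
lane 12: tail/ones ⇒ 0xffff
lane 13: tail/ones ⇒ 0xffff
lane 14: tail/ones ⇒ 0xffff
lane 15: tail/ones ⇒ 0xffff

vd[7] = 65535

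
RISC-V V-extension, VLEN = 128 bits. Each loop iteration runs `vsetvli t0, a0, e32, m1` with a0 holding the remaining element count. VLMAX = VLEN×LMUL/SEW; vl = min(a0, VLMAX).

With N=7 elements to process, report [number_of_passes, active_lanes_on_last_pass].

lanes per group: 128·1/32 = 4
iterations = ceil(7/4) = 2; final-pass vl = 3

[iterations, last_vl] = [2, 3]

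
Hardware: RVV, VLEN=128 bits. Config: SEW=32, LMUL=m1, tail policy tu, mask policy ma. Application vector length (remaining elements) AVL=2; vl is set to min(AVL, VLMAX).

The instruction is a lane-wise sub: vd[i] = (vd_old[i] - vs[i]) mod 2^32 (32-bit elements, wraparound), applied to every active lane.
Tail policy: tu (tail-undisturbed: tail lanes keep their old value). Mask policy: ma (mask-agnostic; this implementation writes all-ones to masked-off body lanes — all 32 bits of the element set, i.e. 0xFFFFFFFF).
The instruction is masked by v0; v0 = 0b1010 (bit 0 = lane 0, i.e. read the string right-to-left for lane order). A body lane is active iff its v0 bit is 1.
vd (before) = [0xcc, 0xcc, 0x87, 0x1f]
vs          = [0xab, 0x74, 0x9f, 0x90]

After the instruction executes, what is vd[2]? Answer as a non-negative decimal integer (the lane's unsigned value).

VLMAX = VLEN×LMUL/SEW = 128×1/32 = 4
vl = min(AVL, VLMAX) = min(2, 4) = 2
[0] mask-off/ones = 0xffffffff
[1] sub(0xcc,0x74) = 0x58
[2] tail/keep = 0x87
[3] tail/keep = 0x1f

vd[2] = 135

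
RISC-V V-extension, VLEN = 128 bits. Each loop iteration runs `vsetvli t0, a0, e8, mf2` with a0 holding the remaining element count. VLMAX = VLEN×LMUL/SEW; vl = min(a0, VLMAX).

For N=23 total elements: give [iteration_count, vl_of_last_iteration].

[iterations, last_vl] = [3, 7]

VLMAX = VLEN×LMUL/SEW = 128×1/2/8 = 8
N=23: ⌈23/8⌉ = 3 iters; last vl = 23 − 2×8 = 7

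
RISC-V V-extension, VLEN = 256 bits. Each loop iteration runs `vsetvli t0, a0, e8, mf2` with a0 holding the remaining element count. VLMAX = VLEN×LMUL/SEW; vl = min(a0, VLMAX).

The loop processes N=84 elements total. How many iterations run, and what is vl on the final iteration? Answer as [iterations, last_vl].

VLMAX = (256 × 1/2) / 8 = 16 lanes
84 elements at 16/iter → 6 passes, remainder 4 on the last

[iterations, last_vl] = [6, 4]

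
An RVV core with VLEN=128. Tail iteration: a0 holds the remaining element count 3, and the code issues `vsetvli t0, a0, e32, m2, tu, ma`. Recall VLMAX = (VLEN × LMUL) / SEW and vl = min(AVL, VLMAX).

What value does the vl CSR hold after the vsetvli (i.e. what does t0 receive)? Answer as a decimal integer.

lanes per group: 128·2/32 = 8
vl ← min(3, 8) = 3

vl = 3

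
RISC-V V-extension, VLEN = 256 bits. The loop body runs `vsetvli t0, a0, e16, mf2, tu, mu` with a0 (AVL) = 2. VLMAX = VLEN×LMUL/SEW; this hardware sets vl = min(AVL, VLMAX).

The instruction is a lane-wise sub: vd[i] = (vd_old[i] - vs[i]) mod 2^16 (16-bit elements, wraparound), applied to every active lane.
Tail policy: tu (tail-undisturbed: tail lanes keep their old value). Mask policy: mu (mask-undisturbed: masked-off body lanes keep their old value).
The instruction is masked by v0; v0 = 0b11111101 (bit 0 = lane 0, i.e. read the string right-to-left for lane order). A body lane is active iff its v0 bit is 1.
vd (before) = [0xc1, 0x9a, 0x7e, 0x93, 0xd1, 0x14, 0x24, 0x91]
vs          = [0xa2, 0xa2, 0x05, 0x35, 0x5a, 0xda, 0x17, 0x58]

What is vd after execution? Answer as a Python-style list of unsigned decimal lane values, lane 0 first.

vd = [31, 154, 126, 147, 209, 20, 36, 145]

VLMAX = (256 × 1/2) / 16 = 8 lanes
AVL=2 ≤ VLMAX=8, so vl = 2
  i=0: sub(0xc1,0xa2) → 31
  i=1: mask-off/keep → 154
  i=2: tail/keep → 126
  i=3: tail/keep → 147
  i=4: tail/keep → 209
  i=5: tail/keep → 20
  i=6: tail/keep → 36
  i=7: tail/keep → 145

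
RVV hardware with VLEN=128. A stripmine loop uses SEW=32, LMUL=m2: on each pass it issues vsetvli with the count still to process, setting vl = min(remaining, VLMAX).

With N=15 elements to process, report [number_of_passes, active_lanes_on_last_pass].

[iterations, last_vl] = [2, 7]

VLMAX = VLEN×LMUL/SEW = 128×2/32 = 8
N=15: ⌈15/8⌉ = 2 iters; last vl = 15 − 1×8 = 7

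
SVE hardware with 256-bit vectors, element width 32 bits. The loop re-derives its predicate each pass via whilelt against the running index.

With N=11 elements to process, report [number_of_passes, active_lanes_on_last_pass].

256-bit reg / 32-bit elem → 8 lanes
N=11: ⌈11/8⌉ = 2 iters; last vl = 11 − 1×8 = 3

[iterations, last_vl] = [2, 3]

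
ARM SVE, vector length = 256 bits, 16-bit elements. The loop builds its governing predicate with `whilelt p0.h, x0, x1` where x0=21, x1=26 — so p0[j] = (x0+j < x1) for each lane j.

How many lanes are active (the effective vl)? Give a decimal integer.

vl = 5

lane count: 256 div 16 = 16
whilelt: lane j active iff 21+j < 26 → j < 5 → 5 active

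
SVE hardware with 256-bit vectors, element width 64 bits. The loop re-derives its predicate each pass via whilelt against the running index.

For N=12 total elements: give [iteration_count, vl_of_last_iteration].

256-bit reg / 64-bit elem → 4 lanes
iterations = ceil(12/4) = 3; final-pass vl = 4

[iterations, last_vl] = [3, 4]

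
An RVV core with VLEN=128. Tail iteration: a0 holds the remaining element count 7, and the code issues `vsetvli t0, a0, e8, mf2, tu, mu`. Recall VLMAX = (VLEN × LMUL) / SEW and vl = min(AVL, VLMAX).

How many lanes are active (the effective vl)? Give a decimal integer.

VLMAX = (128 × 1/2) / 8 = 8 lanes
vl ← min(7, 8) = 7

vl = 7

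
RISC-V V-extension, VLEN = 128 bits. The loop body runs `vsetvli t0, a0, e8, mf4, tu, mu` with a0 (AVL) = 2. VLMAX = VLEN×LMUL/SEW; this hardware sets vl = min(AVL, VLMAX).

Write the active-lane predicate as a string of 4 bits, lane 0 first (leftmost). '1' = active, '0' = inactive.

predicate = 1100

VLMAX = (128 × 1/4) / 8 = 4 lanes
AVL=2 ≤ VLMAX=4, so vl = 2
bits (lane 0 leftmost): 1100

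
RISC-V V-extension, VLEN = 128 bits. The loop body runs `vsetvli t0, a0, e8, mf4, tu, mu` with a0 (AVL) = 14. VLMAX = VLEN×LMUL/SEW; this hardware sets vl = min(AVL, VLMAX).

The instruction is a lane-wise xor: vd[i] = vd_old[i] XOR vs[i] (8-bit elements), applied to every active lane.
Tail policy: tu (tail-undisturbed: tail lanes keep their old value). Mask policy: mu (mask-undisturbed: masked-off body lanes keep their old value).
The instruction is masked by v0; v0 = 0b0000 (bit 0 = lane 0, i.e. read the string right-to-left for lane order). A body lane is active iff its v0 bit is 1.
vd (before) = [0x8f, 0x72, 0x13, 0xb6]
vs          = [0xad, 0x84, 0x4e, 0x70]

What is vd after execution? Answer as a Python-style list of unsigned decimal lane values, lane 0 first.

lanes per group: 128·1/4/8 = 4
vl ← min(14, 4) = 4
  i=0: mask-off/keep → 143
  i=1: mask-off/keep → 114
  i=2: mask-off/keep → 19
  i=3: mask-off/keep → 182

vd = [143, 114, 19, 182]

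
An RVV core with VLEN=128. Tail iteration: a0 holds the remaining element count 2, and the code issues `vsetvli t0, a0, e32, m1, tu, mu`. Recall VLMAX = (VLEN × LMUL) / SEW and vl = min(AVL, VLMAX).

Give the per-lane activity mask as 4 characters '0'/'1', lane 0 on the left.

predicate = 1100

VLMAX = VLEN×LMUL/SEW = 128×1/32 = 4
vl ← min(2, 4) = 2
bits (lane 0 leftmost): 1100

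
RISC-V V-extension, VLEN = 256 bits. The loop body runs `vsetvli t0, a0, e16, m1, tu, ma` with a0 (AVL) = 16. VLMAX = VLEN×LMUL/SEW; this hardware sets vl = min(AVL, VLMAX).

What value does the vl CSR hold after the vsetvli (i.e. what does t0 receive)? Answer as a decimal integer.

vl = 16

lanes per group: 256·1/16 = 16
vl ← min(16, 16) = 16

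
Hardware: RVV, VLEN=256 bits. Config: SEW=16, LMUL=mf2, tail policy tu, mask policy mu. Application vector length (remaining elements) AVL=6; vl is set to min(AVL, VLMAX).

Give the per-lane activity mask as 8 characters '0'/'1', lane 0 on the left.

predicate = 11111100

VLMAX = (256 × 1/2) / 16 = 8 lanes
AVL=6 ≤ VLMAX=8, so vl = 6
bits (lane 0 leftmost): 11111100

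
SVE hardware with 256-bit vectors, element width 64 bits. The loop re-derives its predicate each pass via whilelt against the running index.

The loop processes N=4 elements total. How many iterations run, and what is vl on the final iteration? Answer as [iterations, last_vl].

[iterations, last_vl] = [1, 4]

256-bit reg / 64-bit elem → 4 lanes
N=4: ⌈4/4⌉ = 1 iters; last vl = 4 − 0×4 = 4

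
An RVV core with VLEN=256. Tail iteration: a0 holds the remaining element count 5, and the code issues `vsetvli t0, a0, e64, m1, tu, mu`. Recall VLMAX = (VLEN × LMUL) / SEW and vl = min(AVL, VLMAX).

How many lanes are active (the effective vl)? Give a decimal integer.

VLMAX = (256 × 1) / 64 = 4 lanes
AVL=5 > VLMAX=4, so vl = 4

vl = 4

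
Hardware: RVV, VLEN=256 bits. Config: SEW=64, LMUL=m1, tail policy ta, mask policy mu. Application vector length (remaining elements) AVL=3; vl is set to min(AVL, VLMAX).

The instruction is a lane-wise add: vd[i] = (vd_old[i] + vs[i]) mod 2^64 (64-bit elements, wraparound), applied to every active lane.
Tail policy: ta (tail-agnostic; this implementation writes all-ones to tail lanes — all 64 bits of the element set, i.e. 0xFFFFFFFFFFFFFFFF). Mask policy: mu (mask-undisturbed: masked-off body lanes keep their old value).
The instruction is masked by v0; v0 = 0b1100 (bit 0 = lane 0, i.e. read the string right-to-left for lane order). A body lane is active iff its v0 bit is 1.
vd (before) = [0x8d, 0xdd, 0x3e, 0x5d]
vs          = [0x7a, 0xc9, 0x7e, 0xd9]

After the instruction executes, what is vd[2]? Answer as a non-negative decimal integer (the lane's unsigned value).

VLMAX = (256 × 1) / 64 = 4 lanes
vl = min(AVL, VLMAX) = min(3, 4) = 3
  i=0: mask-off/keep → 141
  i=1: mask-off/keep → 221
  i=2: add(0x3e,0x7e) → 188
  i=3: tail/ones → 18446744073709551615

vd[2] = 188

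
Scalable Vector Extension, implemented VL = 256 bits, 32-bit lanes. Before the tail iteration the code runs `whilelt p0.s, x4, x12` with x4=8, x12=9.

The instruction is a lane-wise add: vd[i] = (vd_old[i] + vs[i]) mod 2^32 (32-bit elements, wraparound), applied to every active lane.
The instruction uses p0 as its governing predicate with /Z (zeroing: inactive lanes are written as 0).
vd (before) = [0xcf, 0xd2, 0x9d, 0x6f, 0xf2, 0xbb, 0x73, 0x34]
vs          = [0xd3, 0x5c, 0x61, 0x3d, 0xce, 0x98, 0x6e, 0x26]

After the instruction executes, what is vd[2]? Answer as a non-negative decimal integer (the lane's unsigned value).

vd[2] = 0

256-bit reg / 32-bit elem → 8 lanes
whilelt: lane j active iff 8+j < 9 → j < 1 → 1 active
[0] add(0xcf,0xd3) = 0x1a2
[1] tail/zero = 0x00
[2] tail/zero = 0x00
[3] tail/zero = 0x00
[4] tail/zero = 0x00
[5] tail/zero = 0x00
[6] tail/zero = 0x00
[7] tail/zero = 0x00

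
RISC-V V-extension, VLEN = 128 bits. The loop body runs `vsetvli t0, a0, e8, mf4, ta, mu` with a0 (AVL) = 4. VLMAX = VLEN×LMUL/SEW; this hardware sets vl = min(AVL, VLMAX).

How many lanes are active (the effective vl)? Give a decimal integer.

vl = 4

lanes per group: 128·1/4/8 = 4
AVL=4 ≤ VLMAX=4, so vl = 4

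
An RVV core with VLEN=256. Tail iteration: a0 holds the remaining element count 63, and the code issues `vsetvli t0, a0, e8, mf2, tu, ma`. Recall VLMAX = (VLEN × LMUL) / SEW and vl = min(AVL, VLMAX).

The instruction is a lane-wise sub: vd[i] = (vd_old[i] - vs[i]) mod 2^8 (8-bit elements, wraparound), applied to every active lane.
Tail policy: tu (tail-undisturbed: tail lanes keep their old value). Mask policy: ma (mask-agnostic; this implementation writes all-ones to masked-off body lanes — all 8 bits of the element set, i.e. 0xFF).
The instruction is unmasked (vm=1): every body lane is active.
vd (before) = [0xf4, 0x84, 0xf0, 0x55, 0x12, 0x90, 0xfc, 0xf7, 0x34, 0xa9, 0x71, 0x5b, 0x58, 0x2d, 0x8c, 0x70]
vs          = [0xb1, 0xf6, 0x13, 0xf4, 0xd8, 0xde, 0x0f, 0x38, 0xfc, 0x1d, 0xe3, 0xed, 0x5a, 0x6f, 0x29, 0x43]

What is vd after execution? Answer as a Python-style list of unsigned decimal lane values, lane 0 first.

vd = [67, 142, 221, 97, 58, 178, 237, 191, 56, 140, 142, 110, 254, 190, 99, 45]

VLMAX = (256 × 1/2) / 8 = 16 lanes
vl = min(AVL, VLMAX) = min(63, 16) = 16
[0] sub(0xf4,0xb1) = 0x43
[1] sub(0x84,0xf6) = 0x8e
[2] sub(0xf0,0x13) = 0xdd
[3] sub(0x55,0xf4) = 0x61
[4] sub(0x12,0xd8) = 0x3a
[5] sub(0x90,0xde) = 0xb2
[6] sub(0xfc,0x0f) = 0xed
[7] sub(0xf7,0x38) = 0xbf
[8] sub(0x34,0xfc) = 0x38
[9] sub(0xa9,0x1d) = 0x8c
[10] sub(0x71,0xe3) = 0x8e
[11] sub(0x5b,0xed) = 0x6e
[12] sub(0x58,0x5a) = 0xfe
[13] sub(0x2d,0x6f) = 0xbe
[14] sub(0x8c,0x29) = 0x63
[15] sub(0x70,0x43) = 0x2d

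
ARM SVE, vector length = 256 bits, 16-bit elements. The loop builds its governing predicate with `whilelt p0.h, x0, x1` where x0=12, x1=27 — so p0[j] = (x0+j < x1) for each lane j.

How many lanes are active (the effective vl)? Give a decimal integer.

lane count: 256 div 16 = 16
p0[j] = (12+j < 27); true for j=0..14 → 15 lanes set

vl = 15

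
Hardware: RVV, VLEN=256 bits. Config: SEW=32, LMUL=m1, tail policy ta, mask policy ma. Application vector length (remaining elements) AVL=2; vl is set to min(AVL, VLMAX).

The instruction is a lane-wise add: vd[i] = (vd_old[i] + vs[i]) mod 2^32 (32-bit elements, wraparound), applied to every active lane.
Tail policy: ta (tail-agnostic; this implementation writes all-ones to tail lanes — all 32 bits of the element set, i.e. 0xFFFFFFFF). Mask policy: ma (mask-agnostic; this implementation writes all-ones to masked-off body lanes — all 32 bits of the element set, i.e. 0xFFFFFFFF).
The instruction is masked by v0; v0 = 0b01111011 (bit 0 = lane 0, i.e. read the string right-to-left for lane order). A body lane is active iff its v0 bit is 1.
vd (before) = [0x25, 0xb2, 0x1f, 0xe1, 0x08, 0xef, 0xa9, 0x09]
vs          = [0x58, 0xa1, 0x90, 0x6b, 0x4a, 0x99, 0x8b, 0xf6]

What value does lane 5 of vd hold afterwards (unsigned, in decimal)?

VLMAX = VLEN×LMUL/SEW = 256×1/32 = 8
AVL=2 ≤ VLMAX=8, so vl = 2
vd[0] add(0x25,0x58) -> 0x7d
vd[1] add(0xb2,0xa1) -> 0x153
vd[2] tail/ones -> 0xffffffff
vd[3] tail/ones -> 0xffffffff
vd[4] tail/ones -> 0xffffffff
vd[5] tail/ones -> 0xffffffff
vd[6] tail/ones -> 0xffffffff
vd[7] tail/ones -> 0xffffffff

vd[5] = 4294967295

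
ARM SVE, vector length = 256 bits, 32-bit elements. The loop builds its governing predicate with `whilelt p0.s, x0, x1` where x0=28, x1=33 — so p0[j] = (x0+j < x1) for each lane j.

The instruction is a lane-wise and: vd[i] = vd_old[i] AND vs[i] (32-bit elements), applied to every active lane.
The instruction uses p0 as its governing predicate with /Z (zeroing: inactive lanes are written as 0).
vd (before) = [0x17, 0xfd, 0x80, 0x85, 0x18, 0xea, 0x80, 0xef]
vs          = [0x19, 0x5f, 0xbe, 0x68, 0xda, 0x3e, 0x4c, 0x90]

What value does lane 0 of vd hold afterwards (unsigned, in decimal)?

vd[0] = 17

register lanes = 256/32 = 8
active while 28+j < 33, i.e. j ∈ [0,5) capped at 8 ⇒ 5
  i=0: and(0x17,0x19) → 17
  i=1: and(0xfd,0x5f) → 93
  i=2: and(0x80,0xbe) → 128
  i=3: and(0x85,0x68) → 0
  i=4: and(0x18,0xda) → 24
  i=5: tail/zero → 0
  i=6: tail/zero → 0
  i=7: tail/zero → 0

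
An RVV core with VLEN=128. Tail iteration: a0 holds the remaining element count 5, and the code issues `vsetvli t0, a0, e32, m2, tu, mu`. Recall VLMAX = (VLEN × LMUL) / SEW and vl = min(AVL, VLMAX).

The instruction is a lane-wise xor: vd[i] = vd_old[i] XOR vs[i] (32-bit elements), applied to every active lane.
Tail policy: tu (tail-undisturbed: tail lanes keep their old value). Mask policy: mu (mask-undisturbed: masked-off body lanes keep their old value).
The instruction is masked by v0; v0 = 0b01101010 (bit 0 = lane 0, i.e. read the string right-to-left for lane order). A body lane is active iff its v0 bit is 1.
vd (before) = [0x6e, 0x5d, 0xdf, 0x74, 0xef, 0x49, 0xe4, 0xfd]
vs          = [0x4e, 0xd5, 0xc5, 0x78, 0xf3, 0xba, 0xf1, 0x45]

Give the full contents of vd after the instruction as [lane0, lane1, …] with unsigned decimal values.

VLMAX = VLEN×LMUL/SEW = 128×2/32 = 8
AVL=5 ≤ VLMAX=8, so vl = 5
lane  0: mask-off/keep ⇒ 0x6e
lane  1: xor(0x5d,0xd5) ⇒ 0x88
lane  2: mask-off/keep ⇒ 0xdf
lane  3: xor(0x74,0x78) ⇒ 0x0c
lane  4: mask-off/keep ⇒ 0xef
lane  5: tail/keep ⇒ 0x49
lane  6: tail/keep ⇒ 0xe4
lane  7: tail/keep ⇒ 0xfd

vd = [110, 136, 223, 12, 239, 73, 228, 253]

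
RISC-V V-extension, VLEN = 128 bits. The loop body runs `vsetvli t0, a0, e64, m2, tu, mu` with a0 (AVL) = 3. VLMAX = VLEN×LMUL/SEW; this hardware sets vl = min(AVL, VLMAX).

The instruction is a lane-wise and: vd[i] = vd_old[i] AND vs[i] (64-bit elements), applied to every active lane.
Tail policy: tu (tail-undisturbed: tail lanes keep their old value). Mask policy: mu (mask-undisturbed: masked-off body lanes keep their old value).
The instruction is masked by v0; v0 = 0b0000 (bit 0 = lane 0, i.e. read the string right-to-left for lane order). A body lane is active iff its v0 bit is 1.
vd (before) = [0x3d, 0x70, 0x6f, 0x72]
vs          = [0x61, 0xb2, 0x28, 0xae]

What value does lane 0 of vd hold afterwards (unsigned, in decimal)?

VLMAX = (128 × 2) / 64 = 4 lanes
AVL=3 ≤ VLMAX=4, so vl = 3
[0] mask-off/keep = 0x3d
[1] mask-off/keep = 0x70
[2] mask-off/keep = 0x6f
[3] tail/keep = 0x72

vd[0] = 61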